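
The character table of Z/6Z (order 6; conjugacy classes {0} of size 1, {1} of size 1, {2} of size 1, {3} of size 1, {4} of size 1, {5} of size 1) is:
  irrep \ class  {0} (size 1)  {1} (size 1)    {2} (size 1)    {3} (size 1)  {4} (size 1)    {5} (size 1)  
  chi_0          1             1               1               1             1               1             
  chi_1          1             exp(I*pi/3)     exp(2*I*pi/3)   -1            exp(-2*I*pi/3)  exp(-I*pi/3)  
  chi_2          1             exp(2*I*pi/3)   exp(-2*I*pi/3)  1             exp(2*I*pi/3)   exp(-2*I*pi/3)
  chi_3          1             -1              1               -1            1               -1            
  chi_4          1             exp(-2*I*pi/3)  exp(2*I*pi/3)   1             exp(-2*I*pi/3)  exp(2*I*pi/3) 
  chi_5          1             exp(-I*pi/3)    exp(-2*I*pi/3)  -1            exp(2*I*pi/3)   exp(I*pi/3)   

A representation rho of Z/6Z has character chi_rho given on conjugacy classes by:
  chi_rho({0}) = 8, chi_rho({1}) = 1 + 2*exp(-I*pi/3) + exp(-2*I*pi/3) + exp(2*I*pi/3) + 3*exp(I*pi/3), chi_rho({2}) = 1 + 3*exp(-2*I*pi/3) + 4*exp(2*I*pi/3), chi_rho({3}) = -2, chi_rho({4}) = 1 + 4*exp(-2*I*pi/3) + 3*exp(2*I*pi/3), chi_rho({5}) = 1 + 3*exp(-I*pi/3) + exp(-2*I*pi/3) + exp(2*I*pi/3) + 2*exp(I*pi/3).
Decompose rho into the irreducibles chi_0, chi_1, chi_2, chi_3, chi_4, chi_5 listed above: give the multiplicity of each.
Multiplicities: chi_0: 1, chi_1: 3, chi_2: 1, chi_3: 0, chi_4: 1, chi_5: 2.

Details: Use <chi_rho, chi> = (1/|G|) sum_C |C| * chi_rho(C) * conj(chi(C)) with |G| = 6 for each irreducible chi in the table:
  <chi_rho, chi_0> = (1/6)[1*(8)*conj(1) + 1*(1 + 2*exp(-I*pi/3) + exp(-2*I*pi/3) + exp(2*I*pi/3) + 3*exp(I*pi/3))*conj(1) + 1*(1 + 3*exp(-2*I*pi/3) + 4*exp(2*I*pi/3))*conj(1) + 1*(-2)*conj(1) + 1*(1 + 4*exp(-2*I*pi/3) + 3*exp(2*I*pi/3))*conj(1) + 1*(1 + 3*exp(-I*pi/3) + exp(-2*I*pi/3) + exp(2*I*pi/3) + 2*exp(I*pi/3))*conj(1)]
      = (1/6)[(8) + (1 + 2*exp(-I*pi/3) + exp(-2*I*pi/3) + exp(2*I*pi/3) + 3*exp(I*pi/3)) + (1 + 3*exp(-2*I*pi/3) + 4*exp(2*I*pi/3)) + (-2) + (1 + 4*exp(-2*I*pi/3) + 3*exp(2*I*pi/3)) + (1 + 3*exp(-I*pi/3) + exp(-2*I*pi/3) + exp(2*I*pi/3) + 2*exp(I*pi/3))] = 6/6 = 1
  <chi_rho, chi_1> = (1/6)[1*(8)*conj(1) + 1*(1 + 2*exp(-I*pi/3) + exp(-2*I*pi/3) + exp(2*I*pi/3) + 3*exp(I*pi/3))*conj(exp(I*pi/3)) + 1*(1 + 3*exp(-2*I*pi/3) + 4*exp(2*I*pi/3))*conj(exp(2*I*pi/3)) + 1*(-2)*conj(-1) + 1*(1 + 4*exp(-2*I*pi/3) + 3*exp(2*I*pi/3))*conj(exp(-2*I*pi/3)) + 1*(1 + 3*exp(-I*pi/3) + exp(-2*I*pi/3) + exp(2*I*pi/3) + 2*exp(I*pi/3))*conj(exp(-I*pi/3))]
      = (1/6)[(8) + (2 + 2*exp(-2*I*pi/3) + exp(-I*pi/3) + exp(I*pi/3)) + (4 + exp(-2*I*pi/3) + 3*exp(2*I*pi/3)) + (2) + (4 + 3*exp(-2*I*pi/3) + exp(2*I*pi/3)) + (2 + exp(-I*pi/3) + exp(I*pi/3) + 2*exp(2*I*pi/3))] = 18/6 = 3
  <chi_rho, chi_2> = (1/6)[1*(8)*conj(1) + 1*(1 + 2*exp(-I*pi/3) + exp(-2*I*pi/3) + exp(2*I*pi/3) + 3*exp(I*pi/3))*conj(exp(2*I*pi/3)) + 1*(1 + 3*exp(-2*I*pi/3) + 4*exp(2*I*pi/3))*conj(exp(-2*I*pi/3)) + 1*(-2)*conj(1) + 1*(1 + 4*exp(-2*I*pi/3) + 3*exp(2*I*pi/3))*conj(exp(2*I*pi/3)) + 1*(1 + 3*exp(-I*pi/3) + exp(-2*I*pi/3) + exp(2*I*pi/3) + 2*exp(I*pi/3))*conj(exp(-2*I*pi/3))]
      = (1/6)[(8) + (-1 + 3*exp(-I*pi/3) + exp(-2*I*pi/3) + exp(2*I*pi/3)) + (3 + 4*exp(-2*I*pi/3) + exp(2*I*pi/3)) + (-2) + (3 + exp(-2*I*pi/3) + 4*exp(2*I*pi/3)) + (-1 + exp(-2*I*pi/3) + exp(2*I*pi/3) + 3*exp(I*pi/3))] = 6/6 = 1
  <chi_rho, chi_3> = (1/6)[1*(8)*conj(1) + 1*(1 + 2*exp(-I*pi/3) + exp(-2*I*pi/3) + exp(2*I*pi/3) + 3*exp(I*pi/3))*conj(-1) + 1*(1 + 3*exp(-2*I*pi/3) + 4*exp(2*I*pi/3))*conj(1) + 1*(-2)*conj(-1) + 1*(1 + 4*exp(-2*I*pi/3) + 3*exp(2*I*pi/3))*conj(1) + 1*(1 + 3*exp(-I*pi/3) + exp(-2*I*pi/3) + exp(2*I*pi/3) + 2*exp(I*pi/3))*conj(-1)]
      = (1/6)[(8) + (-1 - 3*exp(I*pi/3) - exp(2*I*pi/3) - exp(-2*I*pi/3) - 2*exp(-I*pi/3)) + (1 + 3*exp(-2*I*pi/3) + 4*exp(2*I*pi/3)) + (2) + (1 + 4*exp(-2*I*pi/3) + 3*exp(2*I*pi/3)) + (-1 - 2*exp(I*pi/3) - exp(2*I*pi/3) - exp(-2*I*pi/3) - 3*exp(-I*pi/3))] = 0/6 = 0
  <chi_rho, chi_4> = (1/6)[1*(8)*conj(1) + 1*(1 + 2*exp(-I*pi/3) + exp(-2*I*pi/3) + exp(2*I*pi/3) + 3*exp(I*pi/3))*conj(exp(-2*I*pi/3)) + 1*(1 + 3*exp(-2*I*pi/3) + 4*exp(2*I*pi/3))*conj(exp(2*I*pi/3)) + 1*(-2)*conj(1) + 1*(1 + 4*exp(-2*I*pi/3) + 3*exp(2*I*pi/3))*conj(exp(-2*I*pi/3)) + 1*(1 + 3*exp(-I*pi/3) + exp(-2*I*pi/3) + exp(2*I*pi/3) + 2*exp(I*pi/3))*conj(exp(2*I*pi/3))]
      = (1/6)[(8) + (-2 + exp(-2*I*pi/3) + exp(2*I*pi/3) + 2*exp(I*pi/3)) + (4 + exp(-2*I*pi/3) + 3*exp(2*I*pi/3)) + (-2) + (4 + 3*exp(-2*I*pi/3) + exp(2*I*pi/3)) + (-2 + 2*exp(-I*pi/3) + exp(-2*I*pi/3) + exp(2*I*pi/3))] = 6/6 = 1
  <chi_rho, chi_5> = (1/6)[1*(8)*conj(1) + 1*(1 + 2*exp(-I*pi/3) + exp(-2*I*pi/3) + exp(2*I*pi/3) + 3*exp(I*pi/3))*conj(exp(-I*pi/3)) + 1*(1 + 3*exp(-2*I*pi/3) + 4*exp(2*I*pi/3))*conj(exp(-2*I*pi/3)) + 1*(-2)*conj(-1) + 1*(1 + 4*exp(-2*I*pi/3) + 3*exp(2*I*pi/3))*conj(exp(2*I*pi/3)) + 1*(1 + 3*exp(-I*pi/3) + exp(-2*I*pi/3) + exp(2*I*pi/3) + 2*exp(I*pi/3))*conj(exp(I*pi/3))]
      = (1/6)[(8) + (1 + exp(-I*pi/3) + exp(I*pi/3) + 3*exp(2*I*pi/3)) + (3 + 4*exp(-2*I*pi/3) + exp(2*I*pi/3)) + (2) + (3 + exp(-2*I*pi/3) + 4*exp(2*I*pi/3)) + (1 + 3*exp(-2*I*pi/3) + exp(-I*pi/3) + exp(I*pi/3))] = 12/6 = 2
(Exp terms are combined using exp(i*s)*conj(exp(i*t)) = exp(i*(s-t)), and sums of them are collapsed using the identity that for every m > 1 the m distinct m-th roots of unity sum to 0, e.g. 1 + exp(2*I*pi/3) + exp(-2*I*pi/3) = 0.)
Dimension check: dim(rho) = sum (mult * dim) = 1*1 + 3*1 + 1*1 + 0*1 + 1*1 + 2*1 = 8 = chi_rho(e) = 8.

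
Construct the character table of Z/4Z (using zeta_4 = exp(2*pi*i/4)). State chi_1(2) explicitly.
Character table of Z/4Z (irreps indexed chi_0,...,chi_3 with chi_k(m) = zeta_4^(k*m), zeta_4 = exp(2*pi*i/4)):
  irrep \ class  {0} (size 1)  {1} (size 1)  {2} (size 1)  {3} (size 1)
  chi_0          1             1             1             1           
  chi_1          1             I             -1            -I          
  chi_2          1             -1            1             -1          
  chi_3          1             -I            -1            I           

Spot check: chi_1(2) = zeta_4^(1*2) = zeta_4^2 = -1.

Working: Z/4Z is abelian, so all 4 irreducible complex representations are 1-dimensional. They are given by chi_k(m) = zeta_4^(k*m) for k = 0,...,3. Row orthogonality: sum_m chi_k(m) conj(chi_l(m)) = 4 * [k = l].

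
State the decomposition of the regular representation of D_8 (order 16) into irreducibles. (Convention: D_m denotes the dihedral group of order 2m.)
Each irreducible V_i of dimension d_i appears with multiplicity d_i, i.e. rho_reg = (direct sum over all irreducibles V_i) d_i V_i. The irreducible dimensions for D_8 are 1, 1, 1, 1, 2, 2, 2: 4 irreducibles of dimension 1, each with multiplicity 1; 3 irreducibles of dimension 2, each with multiplicity 2. Total dimension 4*1*1 + 3*2*2 = 16 = |G|.

Solution. General theorem: in the regular representation of a finite group G, each irreducible appears with multiplicity equal to its dimension. Check: dim(rho_reg) = sum d_i^2 = 1 + 1 + 1 + 1 + 4 + 4 + 4 = 16 = |G|.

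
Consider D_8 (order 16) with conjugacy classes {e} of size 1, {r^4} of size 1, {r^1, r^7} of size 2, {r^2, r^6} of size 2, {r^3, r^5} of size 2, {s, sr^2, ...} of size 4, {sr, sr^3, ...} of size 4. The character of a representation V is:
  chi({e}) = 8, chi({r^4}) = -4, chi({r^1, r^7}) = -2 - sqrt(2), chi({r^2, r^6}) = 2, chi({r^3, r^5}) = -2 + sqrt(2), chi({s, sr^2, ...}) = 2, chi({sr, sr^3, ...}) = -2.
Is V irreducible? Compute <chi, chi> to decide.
Not irreducible (reducible): <chi, chi> = 9 > 1.

Derivation: <chi, chi> = (1/|G|) sum_C |C| * |chi(C)|^2 = (1/16)[1*|8|^2 + 1*|-4|^2 + 2*|-2 - sqrt(2)|^2 + 2*|2|^2 + 2*|-2 + sqrt(2)|^2 + 4*|2|^2 + 4*|-2|^2]
  = (1/16)[(64) + (16) + (8*sqrt(2) + 12) + (8) + (12 - 8*sqrt(2)) + (16) + (16)] = 144/16 = 9.
A character is irreducible iff <chi, chi> = 1, so this representation is reducible.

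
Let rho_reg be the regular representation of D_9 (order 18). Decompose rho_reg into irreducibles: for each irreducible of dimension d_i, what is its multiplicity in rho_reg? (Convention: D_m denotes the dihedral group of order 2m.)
Each irreducible V_i of dimension d_i appears with multiplicity d_i, i.e. rho_reg = (direct sum over all irreducibles V_i) d_i V_i. The irreducible dimensions for D_9 are 1, 1, 2, 2, 2, 2: 2 irreducibles of dimension 1, each with multiplicity 1; 4 irreducibles of dimension 2, each with multiplicity 2. Total dimension 2*1*1 + 4*2*2 = 18 = |G|.

Solution. General theorem: in the regular representation of a finite group G, each irreducible appears with multiplicity equal to its dimension. Check: dim(rho_reg) = sum d_i^2 = 1 + 1 + 4 + 4 + 4 + 4 = 18 = |G|.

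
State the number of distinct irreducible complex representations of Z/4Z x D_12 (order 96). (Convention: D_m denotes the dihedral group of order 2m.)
36

Proof sketch: The number of irreducible complex representations of a finite group equals its number of conjugacy classes. For a direct product, #classes(G x H) = #classes(G) * #classes(H). Z/4Z has 4 classes (abelian), D_12 has 9 classes, so 4 * 9 = 36, so Z/4Z x D_12 (order 96) has exactly 36 irreducible complex representations.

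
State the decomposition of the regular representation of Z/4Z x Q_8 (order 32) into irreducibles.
Each irreducible V_i of dimension d_i appears with multiplicity d_i, i.e. rho_reg = (direct sum over all irreducibles V_i) d_i V_i. The irreducible dimensions for Z/4Z x Q_8 are 1, 1, 1, 1, 1, 1, 1, 1, 1, 1, 1, 1, 1, 1, 1, 1, 2, 2, 2, 2: 16 irreducibles of dimension 1, each with multiplicity 1; 4 irreducibles of dimension 2, each with multiplicity 2. Total dimension 16*1*1 + 4*2*2 = 32 = |G|.

Working: General theorem: in the regular representation of a finite group G, each irreducible appears with multiplicity equal to its dimension. Check: dim(rho_reg) = sum d_i^2 = 1 + 1 + 1 + 1 + 1 + 1 + 1 + 1 + 1 + 1 + 1 + 1 + 1 + 1 + 1 + 1 + 4 + 4 + 4 + 4 = 32 = |G|.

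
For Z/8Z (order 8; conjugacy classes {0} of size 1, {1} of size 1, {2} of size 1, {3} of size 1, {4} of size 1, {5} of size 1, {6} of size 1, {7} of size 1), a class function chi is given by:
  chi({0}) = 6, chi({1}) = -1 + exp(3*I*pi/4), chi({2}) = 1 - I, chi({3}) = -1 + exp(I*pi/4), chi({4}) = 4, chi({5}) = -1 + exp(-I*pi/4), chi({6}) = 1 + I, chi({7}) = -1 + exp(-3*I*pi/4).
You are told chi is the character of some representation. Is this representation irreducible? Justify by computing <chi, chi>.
Not irreducible (reducible): <chi, chi> = 8 > 1.

Working: <chi, chi> = (1/|G|) sum_C |C| * |chi(C)|^2 = (1/8)[1*|6|^2 + 1*|-1 + exp(3*I*pi/4)|^2 + 1*|1 - I|^2 + 1*|-1 + exp(I*pi/4)|^2 + 1*|4|^2 + 1*|-1 + exp(-I*pi/4)|^2 + 1*|1 + I|^2 + 1*|-1 + exp(-3*I*pi/4)|^2]
  = (1/8)[(36) + (2 - exp(3*I*pi/4) - exp(-3*I*pi/4)) + (2) + (2 - exp(I*pi/4) - exp(-I*pi/4)) + (16) + (2 - exp(I*pi/4) - exp(-I*pi/4)) + (2) + (2 - exp(3*I*pi/4) - exp(-3*I*pi/4))] = 64/8 = 8.
(Exp terms are combined using exp(i*s)*conj(exp(i*t)) = exp(i*(s-t)), and sums of them are collapsed using the identity that for every m > 1 the m distinct m-th roots of unity sum to 0, e.g. 1 + exp(2*I*pi/3) + exp(-2*I*pi/3) = 0.)
A character is irreducible iff <chi, chi> = 1, so this representation is reducible.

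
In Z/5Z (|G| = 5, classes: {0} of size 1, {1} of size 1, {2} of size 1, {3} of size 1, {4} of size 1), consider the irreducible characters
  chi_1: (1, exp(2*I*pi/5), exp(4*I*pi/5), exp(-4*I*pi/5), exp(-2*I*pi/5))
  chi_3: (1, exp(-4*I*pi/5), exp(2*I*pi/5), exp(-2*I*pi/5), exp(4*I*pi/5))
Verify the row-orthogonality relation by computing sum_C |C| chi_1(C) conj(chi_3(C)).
Sum = 0; so <chi_1, chi_3> = 0 (distinct irreducibles are orthogonal).

Solution. Compute term by term over conjugacy classes (|C| * chi_1(C) * conj(chi_3(C))):
  1*(1)*conj(1) + 1*(exp(2*I*pi/5))*conj(exp(-4*I*pi/5)) + 1*(exp(4*I*pi/5))*conj(exp(2*I*pi/5)) + 1*(exp(-4*I*pi/5))*conj(exp(-2*I*pi/5)) + 1*(exp(-2*I*pi/5))*conj(exp(4*I*pi/5))
  = (1) + (exp(-4*I*pi/5)) + (exp(2*I*pi/5)) + (exp(-2*I*pi/5)) + (exp(4*I*pi/5))
  = 0.
(Exp terms are combined using exp(i*s)*conj(exp(i*t)) = exp(i*(s-t)), and sums of them are collapsed using the identity that for every m > 1 the m distinct m-th roots of unity sum to 0, e.g. 1 + exp(2*I*pi/3) + exp(-2*I*pi/3) = 0.)
Dividing by |G| = 5 gives 0/5 = 0, matching the row-orthogonality relation <chi_1, chi_3> = [chi_1 = chi_3].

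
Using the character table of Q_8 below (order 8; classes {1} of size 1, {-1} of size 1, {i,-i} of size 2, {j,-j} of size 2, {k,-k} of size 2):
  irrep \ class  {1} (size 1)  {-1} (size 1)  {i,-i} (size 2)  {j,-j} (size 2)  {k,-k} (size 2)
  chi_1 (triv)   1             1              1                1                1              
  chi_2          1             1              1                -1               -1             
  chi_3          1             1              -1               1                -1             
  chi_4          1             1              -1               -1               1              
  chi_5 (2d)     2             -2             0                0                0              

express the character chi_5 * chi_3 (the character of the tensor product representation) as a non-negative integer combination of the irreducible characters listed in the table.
chi_5 tensor chi_3 = chi_5 (all other irreducibles have multiplicity 0).

The character of a tensor product is the pointwise product (chi_5 * chi_3)(C) = chi_5(C) * chi_3(C):
  {1}: (2)*(1), {-1}: (-2)*(1), {i,-i}: (0)*(-1), {j,-j}: (0)*(1), {k,-k}: (0)*(-1)
so (chi_5 * chi_3) takes values
  {1} -> 2, {-1} -> -2, {i,-i} -> 0, {j,-j} -> 0, {k,-k} -> 0.
Now take the inner product of this character with each irreducible chi from the table, <chi_5*chi_3, chi> = (1/8) sum_C |C| (chi_5*chi_3)(C) conj(chi(C)):
  <chi_5*chi_3, chi_1> = (1/8)[1*(2)*conj(1) + 1*(-2)*conj(1) + 2*(0)*conj(1) + 2*(0)*conj(1) + 2*(0)*conj(1)]
      = (1/8)[(2) + (-2) + (0) + (0) + (0)] = 0/8 = 0
  <chi_5*chi_3, chi_2> = (1/8)[1*(2)*conj(1) + 1*(-2)*conj(1) + 2*(0)*conj(1) + 2*(0)*conj(-1) + 2*(0)*conj(-1)]
      = (1/8)[(2) + (-2) + (0) + (0) + (0)] = 0/8 = 0
  <chi_5*chi_3, chi_3> = (1/8)[1*(2)*conj(1) + 1*(-2)*conj(1) + 2*(0)*conj(-1) + 2*(0)*conj(1) + 2*(0)*conj(-1)]
      = (1/8)[(2) + (-2) + (0) + (0) + (0)] = 0/8 = 0
  <chi_5*chi_3, chi_4> = (1/8)[1*(2)*conj(1) + 1*(-2)*conj(1) + 2*(0)*conj(-1) + 2*(0)*conj(-1) + 2*(0)*conj(1)]
      = (1/8)[(2) + (-2) + (0) + (0) + (0)] = 0/8 = 0
  <chi_5*chi_3, chi_5> = (1/8)[1*(2)*conj(2) + 1*(-2)*conj(-2) + 2*(0)*conj(0) + 2*(0)*conj(0) + 2*(0)*conj(0)]
      = (1/8)[(4) + (4) + (0) + (0) + (0)] = 8/8 = 1
Hence the multiplicities are chi_5: 1. Dimension check: dim(chi_5)*dim(chi_3) = 2*1 = 2 and sum (mult * dim) = 1*2 = 2.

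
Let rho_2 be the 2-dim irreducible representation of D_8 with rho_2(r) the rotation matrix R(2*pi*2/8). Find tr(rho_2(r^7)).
chi_{rho_2}(r^7) = 2*cos(2*pi*2*7/8) = 0

Derivation: rho_2(r^7) is rotation by angle 2*pi*2*7/8, whose trace is 2*cos(2*pi*2*7/8) = 0.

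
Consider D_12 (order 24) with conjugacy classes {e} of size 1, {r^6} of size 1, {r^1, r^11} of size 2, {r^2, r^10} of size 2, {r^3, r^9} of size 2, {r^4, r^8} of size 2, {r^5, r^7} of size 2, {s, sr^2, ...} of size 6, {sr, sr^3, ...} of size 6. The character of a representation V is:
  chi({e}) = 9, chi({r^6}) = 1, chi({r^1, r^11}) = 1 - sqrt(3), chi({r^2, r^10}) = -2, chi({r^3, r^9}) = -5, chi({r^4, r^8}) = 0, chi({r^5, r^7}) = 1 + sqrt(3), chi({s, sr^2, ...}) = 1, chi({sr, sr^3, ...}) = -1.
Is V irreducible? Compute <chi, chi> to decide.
Not irreducible (reducible): <chi, chi> = 7 > 1.

Argument: <chi, chi> = (1/|G|) sum_C |C| * |chi(C)|^2 = (1/24)[1*|9|^2 + 1*|1|^2 + 2*|1 - sqrt(3)|^2 + 2*|-2|^2 + 2*|-5|^2 + 2*|0|^2 + 2*|1 + sqrt(3)|^2 + 6*|1|^2 + 6*|-1|^2]
  = (1/24)[(81) + (1) + (8 - 4*sqrt(3)) + (8) + (50) + (0) + (4*sqrt(3) + 8) + (6) + (6)] = 168/24 = 7.
A character is irreducible iff <chi, chi> = 1, so this representation is reducible.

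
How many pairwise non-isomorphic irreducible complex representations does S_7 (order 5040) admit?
15

Details: The number of irreducible complex representations of a finite group equals its number of conjugacy classes. Conjugacy classes in S_7 correspond to cycle types, i.e. partitions of 7; there are p(7) = 15 of them, so S_7 (order 5040) has exactly 15 irreducible complex representations.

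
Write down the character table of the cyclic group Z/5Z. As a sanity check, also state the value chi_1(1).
Character table of Z/5Z (irreps indexed chi_0,...,chi_4 with chi_k(m) = zeta_5^(k*m), zeta_5 = exp(2*pi*i/5)):
  irrep \ class  {0} (size 1)  {1} (size 1)    {2} (size 1)    {3} (size 1)    {4} (size 1)  
  chi_0          1             1               1               1               1             
  chi_1          1             exp(2*I*pi/5)   exp(4*I*pi/5)   exp(-4*I*pi/5)  exp(-2*I*pi/5)
  chi_2          1             exp(4*I*pi/5)   exp(-2*I*pi/5)  exp(2*I*pi/5)   exp(-4*I*pi/5)
  chi_3          1             exp(-4*I*pi/5)  exp(2*I*pi/5)   exp(-2*I*pi/5)  exp(4*I*pi/5) 
  chi_4          1             exp(-2*I*pi/5)  exp(-4*I*pi/5)  exp(4*I*pi/5)   exp(2*I*pi/5) 

Spot check: chi_1(1) = zeta_5^(1*1) = zeta_5^1 = exp(2*I*pi/5).

Reasoning: Z/5Z is abelian, so all 5 irreducible complex representations are 1-dimensional. They are given by chi_k(m) = zeta_5^(k*m) for k = 0,...,4. Row orthogonality: sum_m chi_k(m) conj(chi_l(m)) = 5 * [k = l].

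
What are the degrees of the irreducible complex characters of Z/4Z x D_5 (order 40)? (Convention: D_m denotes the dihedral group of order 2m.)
Dimensions: 1, 1, 1, 1, 1, 1, 1, 1, 2, 2, 2, 2, 2, 2, 2, 2

Argument: There are 16 irreducibles (= number of conjugacy classes). Their dimensions d_i satisfy sum d_i^2 = |G| = 40: 1 + 1 + 1 + 1 + 1 + 1 + 1 + 1 + 4 + 4 + 4 + 4 + 4 + 4 + 4 + 4 = 40. (For the product with Z/4Z: each of the 4 1-dim characters of Z/4Z tensors with each irrep of D_5, giving 4 copies of each D_5-dimension.)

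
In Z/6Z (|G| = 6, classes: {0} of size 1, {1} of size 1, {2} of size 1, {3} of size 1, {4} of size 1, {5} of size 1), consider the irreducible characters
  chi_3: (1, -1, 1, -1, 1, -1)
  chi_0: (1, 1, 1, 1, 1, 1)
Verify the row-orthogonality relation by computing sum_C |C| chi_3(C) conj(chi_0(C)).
Sum = 0; so <chi_3, chi_0> = 0 (distinct irreducibles are orthogonal).

Compute term by term over conjugacy classes (|C| * chi_3(C) * conj(chi_0(C))):
  1*(1)*conj(1) + 1*(-1)*conj(1) + 1*(1)*conj(1) + 1*(-1)*conj(1) + 1*(1)*conj(1) + 1*(-1)*conj(1)
  = (1) + (-1) + (1) + (-1) + (1) + (-1)
  = 0.
(Exp terms are combined using exp(i*s)*conj(exp(i*t)) = exp(i*(s-t)), and sums of them are collapsed using the identity that for every m > 1 the m distinct m-th roots of unity sum to 0, e.g. 1 + exp(2*I*pi/3) + exp(-2*I*pi/3) = 0.)
Dividing by |G| = 6 gives 0/6 = 0, matching the row-orthogonality relation <chi_3, chi_0> = [chi_3 = chi_0].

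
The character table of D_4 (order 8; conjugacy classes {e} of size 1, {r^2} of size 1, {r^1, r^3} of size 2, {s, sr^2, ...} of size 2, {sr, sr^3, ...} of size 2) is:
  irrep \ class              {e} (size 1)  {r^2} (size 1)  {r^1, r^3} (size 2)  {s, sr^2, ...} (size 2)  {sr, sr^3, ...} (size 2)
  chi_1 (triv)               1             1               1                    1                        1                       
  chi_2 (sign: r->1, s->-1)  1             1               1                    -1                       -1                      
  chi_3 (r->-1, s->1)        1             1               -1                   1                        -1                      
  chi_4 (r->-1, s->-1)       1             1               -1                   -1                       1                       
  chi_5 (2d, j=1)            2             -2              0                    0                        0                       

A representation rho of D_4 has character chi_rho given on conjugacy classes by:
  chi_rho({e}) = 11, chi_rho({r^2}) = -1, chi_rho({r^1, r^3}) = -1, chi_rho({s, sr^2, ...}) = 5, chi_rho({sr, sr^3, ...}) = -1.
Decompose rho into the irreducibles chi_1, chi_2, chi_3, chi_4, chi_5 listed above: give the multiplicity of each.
Multiplicities: chi_1: 2, chi_2: 0, chi_3: 3, chi_4: 0, chi_5: 3.

Reasoning: Use <chi_rho, chi> = (1/|G|) sum_C |C| * chi_rho(C) * conj(chi(C)) with |G| = 8 for each irreducible chi in the table:
  <chi_rho, chi_1> = (1/8)[1*(11)*conj(1) + 1*(-1)*conj(1) + 2*(-1)*conj(1) + 2*(5)*conj(1) + 2*(-1)*conj(1)]
      = (1/8)[(11) + (-1) + (-2) + (10) + (-2)] = 16/8 = 2
  <chi_rho, chi_2> = (1/8)[1*(11)*conj(1) + 1*(-1)*conj(1) + 2*(-1)*conj(1) + 2*(5)*conj(-1) + 2*(-1)*conj(-1)]
      = (1/8)[(11) + (-1) + (-2) + (-10) + (2)] = 0/8 = 0
  <chi_rho, chi_3> = (1/8)[1*(11)*conj(1) + 1*(-1)*conj(1) + 2*(-1)*conj(-1) + 2*(5)*conj(1) + 2*(-1)*conj(-1)]
      = (1/8)[(11) + (-1) + (2) + (10) + (2)] = 24/8 = 3
  <chi_rho, chi_4> = (1/8)[1*(11)*conj(1) + 1*(-1)*conj(1) + 2*(-1)*conj(-1) + 2*(5)*conj(-1) + 2*(-1)*conj(1)]
      = (1/8)[(11) + (-1) + (2) + (-10) + (-2)] = 0/8 = 0
  <chi_rho, chi_5> = (1/8)[1*(11)*conj(2) + 1*(-1)*conj(-2) + 2*(-1)*conj(0) + 2*(5)*conj(0) + 2*(-1)*conj(0)]
      = (1/8)[(22) + (2) + (0) + (0) + (0)] = 24/8 = 3
Dimension check: dim(rho) = sum (mult * dim) = 2*1 + 0*1 + 3*1 + 0*1 + 3*2 = 11 = chi_rho(e) = 11.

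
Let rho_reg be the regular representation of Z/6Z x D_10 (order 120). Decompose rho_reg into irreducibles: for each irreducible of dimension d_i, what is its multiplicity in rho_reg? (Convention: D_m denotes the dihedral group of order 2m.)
Each irreducible V_i of dimension d_i appears with multiplicity d_i, i.e. rho_reg = (direct sum over all irreducibles V_i) d_i V_i. The irreducible dimensions for Z/6Z x D_10 are 1, 1, 1, 1, 1, 1, 1, 1, 1, 1, 1, 1, 1, 1, 1, 1, 1, 1, 1, 1, 1, 1, 1, 1, 2, 2, 2, 2, 2, 2, 2, 2, 2, 2, 2, 2, 2, 2, 2, 2, 2, 2, 2, 2, 2, 2, 2, 2: 24 irreducibles of dimension 1, each with multiplicity 1; 24 irreducibles of dimension 2, each with multiplicity 2. Total dimension 24*1*1 + 24*2*2 = 120 = |G|.

Derivation: General theorem: in the regular representation of a finite group G, each irreducible appears with multiplicity equal to its dimension. Check: dim(rho_reg) = sum d_i^2 = 1 + 1 + 1 + 1 + 1 + 1 + 1 + 1 + 1 + 1 + 1 + 1 + 1 + 1 + 1 + 1 + 1 + 1 + 1 + 1 + 1 + 1 + 1 + 1 + 4 + 4 + 4 + 4 + 4 + 4 + 4 + 4 + 4 + 4 + 4 + 4 + 4 + 4 + 4 + 4 + 4 + 4 + 4 + 4 + 4 + 4 + 4 + 4 = 120 = |G|.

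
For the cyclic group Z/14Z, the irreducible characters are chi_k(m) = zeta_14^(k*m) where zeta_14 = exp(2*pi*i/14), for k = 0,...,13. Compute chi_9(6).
chi_9(6) = zeta_14^54 = exp(-2*I*pi/7)

Argument: chi_9(6) = zeta_14^(9*6) = zeta_14^54. Since zeta_14^14 = 1, this equals zeta_14^12 = exp(2*pi*i*12/14) = exp(-2*I*pi/7).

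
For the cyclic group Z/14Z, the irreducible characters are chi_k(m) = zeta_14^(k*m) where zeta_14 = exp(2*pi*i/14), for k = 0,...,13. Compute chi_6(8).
chi_6(8) = zeta_14^48 = exp(6*I*pi/7)

Reasoning: chi_6(8) = zeta_14^(6*8) = zeta_14^48. Since zeta_14^14 = 1, this equals zeta_14^6 = exp(2*pi*i*6/14) = exp(6*I*pi/7).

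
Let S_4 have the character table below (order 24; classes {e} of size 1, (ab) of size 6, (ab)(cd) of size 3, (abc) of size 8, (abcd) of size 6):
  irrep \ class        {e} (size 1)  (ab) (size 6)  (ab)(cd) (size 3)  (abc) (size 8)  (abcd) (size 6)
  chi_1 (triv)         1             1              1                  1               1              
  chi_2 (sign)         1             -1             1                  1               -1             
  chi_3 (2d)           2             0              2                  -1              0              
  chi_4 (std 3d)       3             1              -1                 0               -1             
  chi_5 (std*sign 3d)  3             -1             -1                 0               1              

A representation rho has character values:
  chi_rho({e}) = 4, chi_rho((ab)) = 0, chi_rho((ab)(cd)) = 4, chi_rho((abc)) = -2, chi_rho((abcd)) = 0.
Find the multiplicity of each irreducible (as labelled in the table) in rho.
Multiplicities: chi_1: 0, chi_2: 0, chi_3: 2, chi_4: 0, chi_5: 0.

Use <chi_rho, chi> = (1/|G|) sum_C |C| * chi_rho(C) * conj(chi(C)) with |G| = 24 for each irreducible chi in the table:
  <chi_rho, chi_1> = (1/24)[1*(4)*conj(1) + 6*(0)*conj(1) + 3*(4)*conj(1) + 8*(-2)*conj(1) + 6*(0)*conj(1)]
      = (1/24)[(4) + (0) + (12) + (-16) + (0)] = 0/24 = 0
  <chi_rho, chi_2> = (1/24)[1*(4)*conj(1) + 6*(0)*conj(-1) + 3*(4)*conj(1) + 8*(-2)*conj(1) + 6*(0)*conj(-1)]
      = (1/24)[(4) + (0) + (12) + (-16) + (0)] = 0/24 = 0
  <chi_rho, chi_3> = (1/24)[1*(4)*conj(2) + 6*(0)*conj(0) + 3*(4)*conj(2) + 8*(-2)*conj(-1) + 6*(0)*conj(0)]
      = (1/24)[(8) + (0) + (24) + (16) + (0)] = 48/24 = 2
  <chi_rho, chi_4> = (1/24)[1*(4)*conj(3) + 6*(0)*conj(1) + 3*(4)*conj(-1) + 8*(-2)*conj(0) + 6*(0)*conj(-1)]
      = (1/24)[(12) + (0) + (-12) + (0) + (0)] = 0/24 = 0
  <chi_rho, chi_5> = (1/24)[1*(4)*conj(3) + 6*(0)*conj(-1) + 3*(4)*conj(-1) + 8*(-2)*conj(0) + 6*(0)*conj(1)]
      = (1/24)[(12) + (0) + (-12) + (0) + (0)] = 0/24 = 0
Dimension check: dim(rho) = sum (mult * dim) = 0*1 + 0*1 + 2*2 + 0*3 + 0*3 = 4 = chi_rho(e) = 4.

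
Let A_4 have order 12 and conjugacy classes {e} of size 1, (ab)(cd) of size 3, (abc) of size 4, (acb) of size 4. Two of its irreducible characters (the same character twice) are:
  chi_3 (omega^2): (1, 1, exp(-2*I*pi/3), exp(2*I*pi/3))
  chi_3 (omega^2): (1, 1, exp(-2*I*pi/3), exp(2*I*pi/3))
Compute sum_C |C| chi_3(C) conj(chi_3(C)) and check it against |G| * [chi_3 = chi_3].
Sum = 12 = |G| = 12; so <chi_3, chi_3> = 1 (norm-1 confirms irreducibility).

Argument: Compute term by term over conjugacy classes (|C| * chi_3(C) * conj(chi_3(C))):
  1*(1)*conj(1) + 3*(1)*conj(1) + 4*(exp(-2*I*pi/3))*conj(exp(-2*I*pi/3)) + 4*(exp(2*I*pi/3))*conj(exp(2*I*pi/3))
  = (1) + (3) + (4) + (4)
  = 12.
(Exp terms are combined using exp(i*s)*conj(exp(i*t)) = exp(i*(s-t)), and sums of them are collapsed using the identity that for every m > 1 the m distinct m-th roots of unity sum to 0, e.g. 1 + exp(2*I*pi/3) + exp(-2*I*pi/3) = 0.)
Dividing by |G| = 12 gives 12/12 = 1, matching the row-orthogonality relation <chi_3, chi_3> = [chi_3 = chi_3].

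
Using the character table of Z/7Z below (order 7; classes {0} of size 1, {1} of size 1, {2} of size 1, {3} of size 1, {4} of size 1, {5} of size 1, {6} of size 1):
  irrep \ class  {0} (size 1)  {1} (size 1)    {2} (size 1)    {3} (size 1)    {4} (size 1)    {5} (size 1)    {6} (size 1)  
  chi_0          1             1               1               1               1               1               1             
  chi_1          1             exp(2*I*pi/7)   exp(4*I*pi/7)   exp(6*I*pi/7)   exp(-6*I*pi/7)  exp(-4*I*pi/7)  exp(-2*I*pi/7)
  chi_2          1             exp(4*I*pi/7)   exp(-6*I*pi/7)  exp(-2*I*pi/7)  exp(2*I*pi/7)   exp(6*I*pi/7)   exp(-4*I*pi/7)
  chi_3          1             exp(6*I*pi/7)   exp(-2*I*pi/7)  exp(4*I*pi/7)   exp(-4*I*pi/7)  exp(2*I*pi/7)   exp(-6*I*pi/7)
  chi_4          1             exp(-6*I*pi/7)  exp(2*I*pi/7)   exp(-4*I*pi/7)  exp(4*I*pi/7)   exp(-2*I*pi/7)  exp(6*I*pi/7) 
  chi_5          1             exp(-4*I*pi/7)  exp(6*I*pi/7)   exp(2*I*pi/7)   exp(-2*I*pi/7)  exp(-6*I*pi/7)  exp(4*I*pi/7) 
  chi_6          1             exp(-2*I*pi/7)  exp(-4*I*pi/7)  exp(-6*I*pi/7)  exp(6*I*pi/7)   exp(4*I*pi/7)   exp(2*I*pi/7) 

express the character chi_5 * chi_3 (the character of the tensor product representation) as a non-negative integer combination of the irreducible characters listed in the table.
chi_5 tensor chi_3 = chi_1 (all other irreducibles have multiplicity 0).

The character of a tensor product is the pointwise product (chi_5 * chi_3)(C) = chi_5(C) * chi_3(C):
  {0}: (1)*(1), {1}: (exp(-4*I*pi/7))*(exp(6*I*pi/7)), {2}: (exp(6*I*pi/7))*(exp(-2*I*pi/7)), {3}: (exp(2*I*pi/7))*(exp(4*I*pi/7)), {4}: (exp(-2*I*pi/7))*(exp(-4*I*pi/7)), {5}: (exp(-6*I*pi/7))*(exp(2*I*pi/7)), {6}: (exp(4*I*pi/7))*(exp(-6*I*pi/7))
so (chi_5 * chi_3) takes values
  {0} -> 1, {1} -> exp(2*I*pi/7), {2} -> exp(4*I*pi/7), {3} -> exp(6*I*pi/7), {4} -> exp(-6*I*pi/7), {5} -> exp(-4*I*pi/7), {6} -> exp(-2*I*pi/7).
Now take the inner product of this character with each irreducible chi from the table, <chi_5*chi_3, chi> = (1/7) sum_C |C| (chi_5*chi_3)(C) conj(chi(C)):
  <chi_5*chi_3, chi_0> = (1/7)[1*(1)*conj(1) + 1*(exp(2*I*pi/7))*conj(1) + 1*(exp(4*I*pi/7))*conj(1) + 1*(exp(6*I*pi/7))*conj(1) + 1*(exp(-6*I*pi/7))*conj(1) + 1*(exp(-4*I*pi/7))*conj(1) + 1*(exp(-2*I*pi/7))*conj(1)]
      = (1/7)[(1) + (exp(2*I*pi/7)) + (exp(4*I*pi/7)) + (exp(6*I*pi/7)) + (exp(-6*I*pi/7)) + (exp(-4*I*pi/7)) + (exp(-2*I*pi/7))] = 0/7 = 0
  <chi_5*chi_3, chi_1> = (1/7)[1*(1)*conj(1) + 1*(exp(2*I*pi/7))*conj(exp(2*I*pi/7)) + 1*(exp(4*I*pi/7))*conj(exp(4*I*pi/7)) + 1*(exp(6*I*pi/7))*conj(exp(6*I*pi/7)) + 1*(exp(-6*I*pi/7))*conj(exp(-6*I*pi/7)) + 1*(exp(-4*I*pi/7))*conj(exp(-4*I*pi/7)) + 1*(exp(-2*I*pi/7))*conj(exp(-2*I*pi/7))]
      = (1/7)[(1) + (1) + (1) + (1) + (1) + (1) + (1)] = 7/7 = 1
  <chi_5*chi_3, chi_2> = (1/7)[1*(1)*conj(1) + 1*(exp(2*I*pi/7))*conj(exp(4*I*pi/7)) + 1*(exp(4*I*pi/7))*conj(exp(-6*I*pi/7)) + 1*(exp(6*I*pi/7))*conj(exp(-2*I*pi/7)) + 1*(exp(-6*I*pi/7))*conj(exp(2*I*pi/7)) + 1*(exp(-4*I*pi/7))*conj(exp(6*I*pi/7)) + 1*(exp(-2*I*pi/7))*conj(exp(-4*I*pi/7))]
      = (1/7)[(1) + (exp(-2*I*pi/7)) + (exp(-4*I*pi/7)) + (exp(-6*I*pi/7)) + (exp(6*I*pi/7)) + (exp(4*I*pi/7)) + (exp(2*I*pi/7))] = 0/7 = 0
  <chi_5*chi_3, chi_3> = (1/7)[1*(1)*conj(1) + 1*(exp(2*I*pi/7))*conj(exp(6*I*pi/7)) + 1*(exp(4*I*pi/7))*conj(exp(-2*I*pi/7)) + 1*(exp(6*I*pi/7))*conj(exp(4*I*pi/7)) + 1*(exp(-6*I*pi/7))*conj(exp(-4*I*pi/7)) + 1*(exp(-4*I*pi/7))*conj(exp(2*I*pi/7)) + 1*(exp(-2*I*pi/7))*conj(exp(-6*I*pi/7))]
      = (1/7)[(1) + (exp(-4*I*pi/7)) + (exp(6*I*pi/7)) + (exp(2*I*pi/7)) + (exp(-2*I*pi/7)) + (exp(-6*I*pi/7)) + (exp(4*I*pi/7))] = 0/7 = 0
  <chi_5*chi_3, chi_4> = (1/7)[1*(1)*conj(1) + 1*(exp(2*I*pi/7))*conj(exp(-6*I*pi/7)) + 1*(exp(4*I*pi/7))*conj(exp(2*I*pi/7)) + 1*(exp(6*I*pi/7))*conj(exp(-4*I*pi/7)) + 1*(exp(-6*I*pi/7))*conj(exp(4*I*pi/7)) + 1*(exp(-4*I*pi/7))*conj(exp(-2*I*pi/7)) + 1*(exp(-2*I*pi/7))*conj(exp(6*I*pi/7))]
      = (1/7)[(1) + (exp(-6*I*pi/7)) + (exp(2*I*pi/7)) + (exp(-4*I*pi/7)) + (exp(4*I*pi/7)) + (exp(-2*I*pi/7)) + (exp(6*I*pi/7))] = 0/7 = 0
  <chi_5*chi_3, chi_5> = (1/7)[1*(1)*conj(1) + 1*(exp(2*I*pi/7))*conj(exp(-4*I*pi/7)) + 1*(exp(4*I*pi/7))*conj(exp(6*I*pi/7)) + 1*(exp(6*I*pi/7))*conj(exp(2*I*pi/7)) + 1*(exp(-6*I*pi/7))*conj(exp(-2*I*pi/7)) + 1*(exp(-4*I*pi/7))*conj(exp(-6*I*pi/7)) + 1*(exp(-2*I*pi/7))*conj(exp(4*I*pi/7))]
      = (1/7)[(1) + (exp(6*I*pi/7)) + (exp(-2*I*pi/7)) + (exp(4*I*pi/7)) + (exp(-4*I*pi/7)) + (exp(2*I*pi/7)) + (exp(-6*I*pi/7))] = 0/7 = 0
  <chi_5*chi_3, chi_6> = (1/7)[1*(1)*conj(1) + 1*(exp(2*I*pi/7))*conj(exp(-2*I*pi/7)) + 1*(exp(4*I*pi/7))*conj(exp(-4*I*pi/7)) + 1*(exp(6*I*pi/7))*conj(exp(-6*I*pi/7)) + 1*(exp(-6*I*pi/7))*conj(exp(6*I*pi/7)) + 1*(exp(-4*I*pi/7))*conj(exp(4*I*pi/7)) + 1*(exp(-2*I*pi/7))*conj(exp(2*I*pi/7))]
      = (1/7)[(1) + (exp(4*I*pi/7)) + (exp(-6*I*pi/7)) + (exp(-2*I*pi/7)) + (exp(2*I*pi/7)) + (exp(6*I*pi/7)) + (exp(-4*I*pi/7))] = 0/7 = 0
(Exp terms are combined using exp(i*s)*conj(exp(i*t)) = exp(i*(s-t)), and sums of them are collapsed using the identity that for every m > 1 the m distinct m-th roots of unity sum to 0, e.g. 1 + exp(2*I*pi/3) + exp(-2*I*pi/3) = 0.)
Hence the multiplicities are chi_1: 1. Dimension check: dim(chi_5)*dim(chi_3) = 1*1 = 1 and sum (mult * dim) = 1*1 = 1.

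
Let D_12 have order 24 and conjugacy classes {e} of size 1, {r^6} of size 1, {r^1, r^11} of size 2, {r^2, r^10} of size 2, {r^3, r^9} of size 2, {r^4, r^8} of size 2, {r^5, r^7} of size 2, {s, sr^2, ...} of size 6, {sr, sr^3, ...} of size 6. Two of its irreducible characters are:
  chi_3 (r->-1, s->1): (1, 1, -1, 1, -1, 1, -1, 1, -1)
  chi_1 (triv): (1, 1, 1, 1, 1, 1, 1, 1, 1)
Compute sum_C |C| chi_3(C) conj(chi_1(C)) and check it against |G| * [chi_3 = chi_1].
Sum = 0; so <chi_3, chi_1> = 0 (distinct irreducibles are orthogonal).

Explanation: Compute term by term over conjugacy classes (|C| * chi_3(C) * conj(chi_1(C))):
  1*(1)*conj(1) + 1*(1)*conj(1) + 2*(-1)*conj(1) + 2*(1)*conj(1) + 2*(-1)*conj(1) + 2*(1)*conj(1) + 2*(-1)*conj(1) + 6*(1)*conj(1) + 6*(-1)*conj(1)
  = (1) + (1) + (-2) + (2) + (-2) + (2) + (-2) + (6) + (-6)
  = 0.
Dividing by |G| = 24 gives 0/24 = 0, matching the row-orthogonality relation <chi_3, chi_1> = [chi_3 = chi_1].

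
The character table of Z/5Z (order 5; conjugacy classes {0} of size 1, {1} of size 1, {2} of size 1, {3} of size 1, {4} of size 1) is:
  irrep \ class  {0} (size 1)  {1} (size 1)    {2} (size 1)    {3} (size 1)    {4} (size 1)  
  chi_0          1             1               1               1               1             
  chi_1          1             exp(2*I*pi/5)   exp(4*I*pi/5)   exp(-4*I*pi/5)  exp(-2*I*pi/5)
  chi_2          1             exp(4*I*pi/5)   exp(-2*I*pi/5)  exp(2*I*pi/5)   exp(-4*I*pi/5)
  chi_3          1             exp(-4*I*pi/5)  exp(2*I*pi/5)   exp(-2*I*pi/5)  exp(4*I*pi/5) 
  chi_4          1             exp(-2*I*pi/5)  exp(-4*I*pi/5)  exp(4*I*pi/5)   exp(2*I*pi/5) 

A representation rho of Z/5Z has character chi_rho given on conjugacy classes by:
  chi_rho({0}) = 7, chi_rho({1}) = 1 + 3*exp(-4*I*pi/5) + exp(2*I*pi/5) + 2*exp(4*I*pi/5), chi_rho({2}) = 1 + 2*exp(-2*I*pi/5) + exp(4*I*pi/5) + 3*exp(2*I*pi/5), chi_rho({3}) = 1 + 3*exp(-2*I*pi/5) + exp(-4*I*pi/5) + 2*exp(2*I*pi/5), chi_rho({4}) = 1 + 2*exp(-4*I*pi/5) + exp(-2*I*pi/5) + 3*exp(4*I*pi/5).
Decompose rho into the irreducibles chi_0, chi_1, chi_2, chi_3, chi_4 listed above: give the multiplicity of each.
Multiplicities: chi_0: 1, chi_1: 1, chi_2: 2, chi_3: 3, chi_4: 0.

Derivation: Use <chi_rho, chi> = (1/|G|) sum_C |C| * chi_rho(C) * conj(chi(C)) with |G| = 5 for each irreducible chi in the table:
  <chi_rho, chi_0> = (1/5)[1*(7)*conj(1) + 1*(1 + 3*exp(-4*I*pi/5) + exp(2*I*pi/5) + 2*exp(4*I*pi/5))*conj(1) + 1*(1 + 2*exp(-2*I*pi/5) + exp(4*I*pi/5) + 3*exp(2*I*pi/5))*conj(1) + 1*(1 + 3*exp(-2*I*pi/5) + exp(-4*I*pi/5) + 2*exp(2*I*pi/5))*conj(1) + 1*(1 + 2*exp(-4*I*pi/5) + exp(-2*I*pi/5) + 3*exp(4*I*pi/5))*conj(1)]
      = (1/5)[(7) + (1 + 3*exp(-4*I*pi/5) + exp(2*I*pi/5) + 2*exp(4*I*pi/5)) + (1 + 2*exp(-2*I*pi/5) + exp(4*I*pi/5) + 3*exp(2*I*pi/5)) + (1 + 3*exp(-2*I*pi/5) + exp(-4*I*pi/5) + 2*exp(2*I*pi/5)) + (1 + 2*exp(-4*I*pi/5) + exp(-2*I*pi/5) + 3*exp(4*I*pi/5))] = 5/5 = 1
  <chi_rho, chi_1> = (1/5)[1*(7)*conj(1) + 1*(1 + 3*exp(-4*I*pi/5) + exp(2*I*pi/5) + 2*exp(4*I*pi/5))*conj(exp(2*I*pi/5)) + 1*(1 + 2*exp(-2*I*pi/5) + exp(4*I*pi/5) + 3*exp(2*I*pi/5))*conj(exp(4*I*pi/5)) + 1*(1 + 3*exp(-2*I*pi/5) + exp(-4*I*pi/5) + 2*exp(2*I*pi/5))*conj(exp(-4*I*pi/5)) + 1*(1 + 2*exp(-4*I*pi/5) + exp(-2*I*pi/5) + 3*exp(4*I*pi/5))*conj(exp(-2*I*pi/5))]
      = (1/5)[(7) + (1 + exp(-2*I*pi/5) + 3*exp(4*I*pi/5) + 2*exp(2*I*pi/5)) + (1 + 3*exp(-2*I*pi/5) + exp(-4*I*pi/5) + 2*exp(4*I*pi/5)) + (1 + 2*exp(-4*I*pi/5) + exp(4*I*pi/5) + 3*exp(2*I*pi/5)) + (1 + 2*exp(-2*I*pi/5) + 3*exp(-4*I*pi/5) + exp(2*I*pi/5))] = 5/5 = 1
  <chi_rho, chi_2> = (1/5)[1*(7)*conj(1) + 1*(1 + 3*exp(-4*I*pi/5) + exp(2*I*pi/5) + 2*exp(4*I*pi/5))*conj(exp(4*I*pi/5)) + 1*(1 + 2*exp(-2*I*pi/5) + exp(4*I*pi/5) + 3*exp(2*I*pi/5))*conj(exp(-2*I*pi/5)) + 1*(1 + 3*exp(-2*I*pi/5) + exp(-4*I*pi/5) + 2*exp(2*I*pi/5))*conj(exp(2*I*pi/5)) + 1*(1 + 2*exp(-4*I*pi/5) + exp(-2*I*pi/5) + 3*exp(4*I*pi/5))*conj(exp(-4*I*pi/5))]
      = (1/5)[(7) + (2 + exp(-2*I*pi/5) + exp(-4*I*pi/5) + 3*exp(2*I*pi/5)) + (2 + exp(-4*I*pi/5) + exp(2*I*pi/5) + 3*exp(4*I*pi/5)) + (2 + 3*exp(-4*I*pi/5) + exp(-2*I*pi/5) + exp(4*I*pi/5)) + (2 + 3*exp(-2*I*pi/5) + exp(4*I*pi/5) + exp(2*I*pi/5))] = 10/5 = 2
  <chi_rho, chi_3> = (1/5)[1*(7)*conj(1) + 1*(1 + 3*exp(-4*I*pi/5) + exp(2*I*pi/5) + 2*exp(4*I*pi/5))*conj(exp(-4*I*pi/5)) + 1*(1 + 2*exp(-2*I*pi/5) + exp(4*I*pi/5) + 3*exp(2*I*pi/5))*conj(exp(2*I*pi/5)) + 1*(1 + 3*exp(-2*I*pi/5) + exp(-4*I*pi/5) + 2*exp(2*I*pi/5))*conj(exp(-2*I*pi/5)) + 1*(1 + 2*exp(-4*I*pi/5) + exp(-2*I*pi/5) + 3*exp(4*I*pi/5))*conj(exp(4*I*pi/5))]
      = (1/5)[(7) + (3 + 2*exp(-2*I*pi/5) + exp(-4*I*pi/5) + exp(4*I*pi/5)) + (3 + 2*exp(-4*I*pi/5) + exp(-2*I*pi/5) + exp(2*I*pi/5)) + (3 + exp(-2*I*pi/5) + exp(2*I*pi/5) + 2*exp(4*I*pi/5)) + (3 + exp(-4*I*pi/5) + exp(4*I*pi/5) + 2*exp(2*I*pi/5))] = 15/5 = 3
  <chi_rho, chi_4> = (1/5)[1*(7)*conj(1) + 1*(1 + 3*exp(-4*I*pi/5) + exp(2*I*pi/5) + 2*exp(4*I*pi/5))*conj(exp(-2*I*pi/5)) + 1*(1 + 2*exp(-2*I*pi/5) + exp(4*I*pi/5) + 3*exp(2*I*pi/5))*conj(exp(-4*I*pi/5)) + 1*(1 + 3*exp(-2*I*pi/5) + exp(-4*I*pi/5) + 2*exp(2*I*pi/5))*conj(exp(4*I*pi/5)) + 1*(1 + 2*exp(-4*I*pi/5) + exp(-2*I*pi/5) + 3*exp(4*I*pi/5))*conj(exp(2*I*pi/5))]
      = (1/5)[(7) + (3*exp(-2*I*pi/5) + 2*exp(-4*I*pi/5) + exp(4*I*pi/5) + exp(2*I*pi/5)) + (3*exp(-4*I*pi/5) + exp(-2*I*pi/5) + exp(4*I*pi/5) + 2*exp(2*I*pi/5)) + (2*exp(-2*I*pi/5) + exp(-4*I*pi/5) + exp(2*I*pi/5) + 3*exp(4*I*pi/5)) + (exp(-2*I*pi/5) + exp(-4*I*pi/5) + 2*exp(4*I*pi/5) + 3*exp(2*I*pi/5))] = 0/5 = 0
(Exp terms are combined using exp(i*s)*conj(exp(i*t)) = exp(i*(s-t)), and sums of them are collapsed using the identity that for every m > 1 the m distinct m-th roots of unity sum to 0, e.g. 1 + exp(2*I*pi/3) + exp(-2*I*pi/3) = 0.)
Dimension check: dim(rho) = sum (mult * dim) = 1*1 + 1*1 + 2*1 + 3*1 + 0*1 = 7 = chi_rho(e) = 7.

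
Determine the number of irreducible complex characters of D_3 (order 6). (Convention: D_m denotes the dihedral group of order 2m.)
3

Reasoning: The number of irreducible complex representations of a finite group equals its number of conjugacy classes. D_3 has 3 conjugacy classes ((n+3)/2 for n odd), so D_3 (order 6) has exactly 3 irreducible complex representations.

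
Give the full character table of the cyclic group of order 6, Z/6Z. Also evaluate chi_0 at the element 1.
Character table of Z/6Z (irreps indexed chi_0,...,chi_5 with chi_k(m) = zeta_6^(k*m), zeta_6 = exp(2*pi*i/6)):
  irrep \ class  {0} (size 1)  {1} (size 1)    {2} (size 1)    {3} (size 1)  {4} (size 1)    {5} (size 1)  
  chi_0          1             1               1               1             1               1             
  chi_1          1             exp(I*pi/3)     exp(2*I*pi/3)   -1            exp(-2*I*pi/3)  exp(-I*pi/3)  
  chi_2          1             exp(2*I*pi/3)   exp(-2*I*pi/3)  1             exp(2*I*pi/3)   exp(-2*I*pi/3)
  chi_3          1             -1              1               -1            1               -1            
  chi_4          1             exp(-2*I*pi/3)  exp(2*I*pi/3)   1             exp(-2*I*pi/3)  exp(2*I*pi/3) 
  chi_5          1             exp(-I*pi/3)    exp(-2*I*pi/3)  -1            exp(2*I*pi/3)   exp(I*pi/3)   

Spot check: chi_0(1) = zeta_6^(0*1) = zeta_6^0 = 1.

Working: Z/6Z is abelian, so all 6 irreducible complex representations are 1-dimensional. They are given by chi_k(m) = zeta_6^(k*m) for k = 0,...,5. Row orthogonality: sum_m chi_k(m) conj(chi_l(m)) = 6 * [k = l].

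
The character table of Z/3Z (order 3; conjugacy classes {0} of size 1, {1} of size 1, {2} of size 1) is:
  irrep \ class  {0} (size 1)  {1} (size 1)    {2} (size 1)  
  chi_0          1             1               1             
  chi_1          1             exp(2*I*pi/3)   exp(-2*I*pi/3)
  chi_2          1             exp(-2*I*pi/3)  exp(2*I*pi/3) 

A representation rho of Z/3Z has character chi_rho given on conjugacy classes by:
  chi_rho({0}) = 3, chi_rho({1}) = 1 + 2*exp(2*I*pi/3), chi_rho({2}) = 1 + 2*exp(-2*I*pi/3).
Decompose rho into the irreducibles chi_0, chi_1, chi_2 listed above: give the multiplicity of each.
Multiplicities: chi_0: 1, chi_1: 2, chi_2: 0.

Why: Use <chi_rho, chi> = (1/|G|) sum_C |C| * chi_rho(C) * conj(chi(C)) with |G| = 3 for each irreducible chi in the table:
  <chi_rho, chi_0> = (1/3)[1*(3)*conj(1) + 1*(1 + 2*exp(2*I*pi/3))*conj(1) + 1*(1 + 2*exp(-2*I*pi/3))*conj(1)]
      = (1/3)[(3) + (1 + 2*exp(2*I*pi/3)) + (1 + 2*exp(-2*I*pi/3))] = 3/3 = 1
  <chi_rho, chi_1> = (1/3)[1*(3)*conj(1) + 1*(1 + 2*exp(2*I*pi/3))*conj(exp(2*I*pi/3)) + 1*(1 + 2*exp(-2*I*pi/3))*conj(exp(-2*I*pi/3))]
      = (1/3)[(3) + (2 + exp(-2*I*pi/3)) + (2 + exp(2*I*pi/3))] = 6/3 = 2
  <chi_rho, chi_2> = (1/3)[1*(3)*conj(1) + 1*(1 + 2*exp(2*I*pi/3))*conj(exp(-2*I*pi/3)) + 1*(1 + 2*exp(-2*I*pi/3))*conj(exp(2*I*pi/3))]
      = (1/3)[(3) + (2*exp(-2*I*pi/3) + exp(2*I*pi/3)) + (exp(-2*I*pi/3) + 2*exp(2*I*pi/3))] = 0/3 = 0
(Exp terms are combined using exp(i*s)*conj(exp(i*t)) = exp(i*(s-t)), and sums of them are collapsed using the identity that for every m > 1 the m distinct m-th roots of unity sum to 0, e.g. 1 + exp(2*I*pi/3) + exp(-2*I*pi/3) = 0.)
Dimension check: dim(rho) = sum (mult * dim) = 1*1 + 2*1 + 0*1 = 3 = chi_rho(e) = 3.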